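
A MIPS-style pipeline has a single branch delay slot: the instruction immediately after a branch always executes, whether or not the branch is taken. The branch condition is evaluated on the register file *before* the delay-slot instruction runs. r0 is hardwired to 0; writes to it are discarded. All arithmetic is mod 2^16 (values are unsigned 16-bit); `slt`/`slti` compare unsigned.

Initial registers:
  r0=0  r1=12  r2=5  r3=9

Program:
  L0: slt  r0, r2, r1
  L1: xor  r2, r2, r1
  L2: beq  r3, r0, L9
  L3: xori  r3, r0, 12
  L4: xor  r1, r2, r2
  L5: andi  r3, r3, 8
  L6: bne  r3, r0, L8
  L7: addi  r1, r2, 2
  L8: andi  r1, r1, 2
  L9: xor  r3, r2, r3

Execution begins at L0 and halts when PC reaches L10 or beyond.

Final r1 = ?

#0 slt  r0, r2, r1 ; 0/12/5/9
#1 xor  r2, r2, r1 ; 0/12/9/9
#2 beq  r3, r0, L9 ; 0/12/9/9 ; →fallthru
#3 xori  r3, r0, 12 ; 0/12/9/12
#4 xor  r1, r2, r2 ; 0/0/9/12
#5 andi  r3, r3, 8 ; 0/0/9/8
#6 bne  r3, r0, L8 ; 0/0/9/8 ; →target
#7 addi  r1, r2, 2 ; 0/11/9/8
#8 andi  r1, r1, 2 ; 0/2/9/8
#9 xor  r3, r2, r3 ; 0/2/9/1

2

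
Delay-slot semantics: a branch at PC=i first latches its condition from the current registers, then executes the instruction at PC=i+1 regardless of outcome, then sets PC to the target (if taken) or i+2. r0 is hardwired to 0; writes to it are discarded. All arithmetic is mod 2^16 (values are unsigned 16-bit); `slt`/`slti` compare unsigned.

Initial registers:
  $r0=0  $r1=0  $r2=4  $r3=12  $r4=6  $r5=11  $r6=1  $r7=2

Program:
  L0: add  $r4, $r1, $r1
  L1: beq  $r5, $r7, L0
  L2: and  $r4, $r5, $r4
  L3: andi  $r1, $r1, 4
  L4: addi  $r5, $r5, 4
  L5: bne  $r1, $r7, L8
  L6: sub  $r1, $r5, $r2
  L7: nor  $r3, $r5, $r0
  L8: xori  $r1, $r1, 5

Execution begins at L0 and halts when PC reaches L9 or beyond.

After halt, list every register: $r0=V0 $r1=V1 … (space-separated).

$r0=0 $r1=14 $r2=4 $r3=12 $r4=0 $r5=15 $r6=1 $r7=2

  step pc=0: add  $r4, $r1, $r1  regs=(0,0,4,12,0,11,1,2)
  step pc=1: beq  $r5, $r7, L0  cond=F  regs=(0,0,4,12,0,11,1,2)
  step pc=2: and  $r4, $r5, $r4  regs=(0,0,4,12,0,11,1,2)
  step pc=3: andi  $r1, $r1, 4  regs=(0,0,4,12,0,11,1,2)
  step pc=4: addi  $r5, $r5, 4  regs=(0,0,4,12,0,15,1,2)
  step pc=5: bne  $r1, $r7, L8  cond=T  regs=(0,0,4,12,0,15,1,2)
  step pc=6: sub  $r1, $r5, $r2  regs=(0,11,4,12,0,15,1,2)
  step pc=8: xori  $r1, $r1, 5  regs=(0,14,4,12,0,15,1,2)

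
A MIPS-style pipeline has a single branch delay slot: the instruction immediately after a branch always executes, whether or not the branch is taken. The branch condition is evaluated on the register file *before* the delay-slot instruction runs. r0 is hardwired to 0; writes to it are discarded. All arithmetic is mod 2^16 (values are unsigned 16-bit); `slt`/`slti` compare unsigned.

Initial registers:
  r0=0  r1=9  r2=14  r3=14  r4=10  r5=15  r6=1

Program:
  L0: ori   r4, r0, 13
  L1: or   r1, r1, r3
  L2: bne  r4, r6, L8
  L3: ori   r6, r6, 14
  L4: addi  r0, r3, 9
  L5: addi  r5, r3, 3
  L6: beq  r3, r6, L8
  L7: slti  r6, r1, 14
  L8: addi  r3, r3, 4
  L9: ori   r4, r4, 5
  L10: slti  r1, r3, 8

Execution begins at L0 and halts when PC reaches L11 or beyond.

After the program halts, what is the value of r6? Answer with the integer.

15

  step pc=0: ori   r4, r0, 13  regs=(0,9,14,14,13,15,1)
  step pc=1: or   r1, r1, r3  regs=(0,15,14,14,13,15,1)
  step pc=2: bne  r4, r6, L8  cond=T  regs=(0,15,14,14,13,15,1)
  step pc=3: ori   r6, r6, 14  regs=(0,15,14,14,13,15,15)
  step pc=8: addi  r3, r3, 4  regs=(0,15,14,18,13,15,15)
  step pc=9: ori   r4, r4, 5  regs=(0,15,14,18,13,15,15)
  step pc=10: slti  r1, r3, 8  regs=(0,0,14,18,13,15,15)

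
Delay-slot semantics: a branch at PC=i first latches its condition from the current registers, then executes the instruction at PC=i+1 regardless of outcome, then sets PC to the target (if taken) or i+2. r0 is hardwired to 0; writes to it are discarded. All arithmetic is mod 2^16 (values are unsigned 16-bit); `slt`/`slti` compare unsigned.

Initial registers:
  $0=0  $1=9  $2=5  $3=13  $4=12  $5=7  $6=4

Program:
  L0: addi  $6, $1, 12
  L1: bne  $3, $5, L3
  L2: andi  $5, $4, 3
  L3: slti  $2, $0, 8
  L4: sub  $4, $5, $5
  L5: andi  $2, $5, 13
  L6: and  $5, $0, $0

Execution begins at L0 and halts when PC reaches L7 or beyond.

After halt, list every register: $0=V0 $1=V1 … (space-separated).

$0=0 $1=9 $2=0 $3=13 $4=0 $5=0 $6=21

[0] addi  $6, $1, 12  →  {$0:0, $1:9, $2:5, $3:13, $4:12, $5:7, $6:21}
[1] bne  $3, $5, L3  →  {$0:0, $1:9, $2:5, $3:13, $4:12, $5:7, $6:21}  ⟨branch taken⟩
[2] andi  $5, $4, 3  →  {$0:0, $1:9, $2:5, $3:13, $4:12, $5:0, $6:21}
[3] slti  $2, $0, 8  →  {$0:0, $1:9, $2:1, $3:13, $4:12, $5:0, $6:21}
[4] sub  $4, $5, $5  →  {$0:0, $1:9, $2:1, $3:13, $4:0, $5:0, $6:21}
[5] andi  $2, $5, 13  →  {$0:0, $1:9, $2:0, $3:13, $4:0, $5:0, $6:21}
[6] and  $5, $0, $0  →  {$0:0, $1:9, $2:0, $3:13, $4:0, $5:0, $6:21}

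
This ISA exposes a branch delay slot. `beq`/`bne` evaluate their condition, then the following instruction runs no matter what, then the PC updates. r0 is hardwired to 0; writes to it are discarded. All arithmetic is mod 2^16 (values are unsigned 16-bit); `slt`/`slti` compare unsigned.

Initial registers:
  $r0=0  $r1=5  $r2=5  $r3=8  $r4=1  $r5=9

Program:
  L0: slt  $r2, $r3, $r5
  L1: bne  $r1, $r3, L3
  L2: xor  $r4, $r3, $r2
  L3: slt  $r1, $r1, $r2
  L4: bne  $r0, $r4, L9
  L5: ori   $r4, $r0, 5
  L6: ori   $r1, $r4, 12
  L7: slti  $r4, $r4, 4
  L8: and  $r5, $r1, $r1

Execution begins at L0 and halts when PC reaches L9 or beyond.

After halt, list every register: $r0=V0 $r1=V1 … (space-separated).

PC=0  slt  $r2, $r3, $r5     | $r0=0 $r1=5 $r2=1 $r3=8 $r4=1 $r5=9
PC=1  bne  $r1, $r3, L3      | $r0=0 $r1=5 $r2=1 $r3=8 $r4=1 $r5=9  [TAKEN]
PC=2  xor  $r4, $r3, $r2     | $r0=0 $r1=5 $r2=1 $r3=8 $r4=9 $r5=9
PC=3  slt  $r1, $r1, $r2     | $r0=0 $r1=0 $r2=1 $r3=8 $r4=9 $r5=9
PC=4  bne  $r0, $r4, L9      | $r0=0 $r1=0 $r2=1 $r3=8 $r4=9 $r5=9  [TAKEN]
PC=5  ori   $r4, $r0, 5      | $r0=0 $r1=0 $r2=1 $r3=8 $r4=5 $r5=9

$r0=0 $r1=0 $r2=1 $r3=8 $r4=5 $r5=9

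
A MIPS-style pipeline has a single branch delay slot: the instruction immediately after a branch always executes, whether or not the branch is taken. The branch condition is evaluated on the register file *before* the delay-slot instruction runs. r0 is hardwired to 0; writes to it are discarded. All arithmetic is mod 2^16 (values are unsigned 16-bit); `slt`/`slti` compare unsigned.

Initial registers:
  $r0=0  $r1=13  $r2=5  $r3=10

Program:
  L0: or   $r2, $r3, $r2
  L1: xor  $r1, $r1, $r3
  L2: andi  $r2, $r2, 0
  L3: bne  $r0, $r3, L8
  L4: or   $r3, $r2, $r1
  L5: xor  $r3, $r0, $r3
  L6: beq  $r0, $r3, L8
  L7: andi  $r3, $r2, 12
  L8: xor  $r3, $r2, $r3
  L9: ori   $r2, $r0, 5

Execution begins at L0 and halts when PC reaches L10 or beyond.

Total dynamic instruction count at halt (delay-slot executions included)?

PC=0  or   $r2, $r3, $r2     | $r0=0 $r1=13 $r2=15 $r3=10
PC=1  xor  $r1, $r1, $r3     | $r0=0 $r1=7 $r2=15 $r3=10
PC=2  andi  $r2, $r2, 0      | $r0=0 $r1=7 $r2=0 $r3=10
PC=3  bne  $r0, $r3, L8      | $r0=0 $r1=7 $r2=0 $r3=10  [TAKEN]
PC=4  or   $r3, $r2, $r1     | $r0=0 $r1=7 $r2=0 $r3=7
PC=8  xor  $r3, $r2, $r3     | $r0=0 $r1=7 $r2=0 $r3=7
PC=9  ori   $r2, $r0, 5      | $r0=0 $r1=7 $r2=5 $r3=7

7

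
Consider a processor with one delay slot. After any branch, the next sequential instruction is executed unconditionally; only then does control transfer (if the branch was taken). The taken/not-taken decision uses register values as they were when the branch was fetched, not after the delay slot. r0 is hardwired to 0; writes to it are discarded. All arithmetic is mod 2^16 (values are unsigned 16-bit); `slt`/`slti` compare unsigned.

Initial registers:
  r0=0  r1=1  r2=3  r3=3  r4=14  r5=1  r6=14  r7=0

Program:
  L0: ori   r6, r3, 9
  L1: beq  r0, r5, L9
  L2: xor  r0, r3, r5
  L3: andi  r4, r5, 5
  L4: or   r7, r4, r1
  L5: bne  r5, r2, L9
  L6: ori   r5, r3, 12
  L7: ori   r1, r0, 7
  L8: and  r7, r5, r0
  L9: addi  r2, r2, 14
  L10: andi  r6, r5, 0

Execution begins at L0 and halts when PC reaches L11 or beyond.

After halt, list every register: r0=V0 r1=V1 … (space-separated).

#0 ori   r6, r3, 9 ; 0/1/3/3/14/1/11/0
#1 beq  r0, r5, L9 ; 0/1/3/3/14/1/11/0 ; →fallthru
#2 xor  r0, r3, r5 ; 0/1/3/3/14/1/11/0
#3 andi  r4, r5, 5 ; 0/1/3/3/1/1/11/0
#4 or   r7, r4, r1 ; 0/1/3/3/1/1/11/1
#5 bne  r5, r2, L9 ; 0/1/3/3/1/1/11/1 ; →target
#6 ori   r5, r3, 12 ; 0/1/3/3/1/15/11/1
#9 addi  r2, r2, 14 ; 0/1/17/3/1/15/11/1
#10 andi  r6, r5, 0 ; 0/1/17/3/1/15/0/1

r0=0 r1=1 r2=17 r3=3 r4=1 r5=15 r6=0 r7=1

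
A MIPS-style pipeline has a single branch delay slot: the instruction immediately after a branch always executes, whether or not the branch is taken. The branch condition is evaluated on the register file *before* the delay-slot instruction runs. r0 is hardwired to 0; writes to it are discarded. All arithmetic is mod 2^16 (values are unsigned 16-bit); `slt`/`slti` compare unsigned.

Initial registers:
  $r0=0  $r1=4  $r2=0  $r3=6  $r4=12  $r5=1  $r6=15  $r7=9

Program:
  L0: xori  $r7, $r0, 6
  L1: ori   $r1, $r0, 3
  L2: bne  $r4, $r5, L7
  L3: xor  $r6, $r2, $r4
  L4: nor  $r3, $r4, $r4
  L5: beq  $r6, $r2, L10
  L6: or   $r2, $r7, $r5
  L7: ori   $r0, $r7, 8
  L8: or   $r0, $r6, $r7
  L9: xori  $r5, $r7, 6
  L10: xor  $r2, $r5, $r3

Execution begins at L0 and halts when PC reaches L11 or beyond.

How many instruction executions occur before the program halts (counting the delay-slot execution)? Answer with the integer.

  step pc=0: xori  $r7, $r0, 6  regs=(0,4,0,6,12,1,15,6)
  step pc=1: ori   $r1, $r0, 3  regs=(0,3,0,6,12,1,15,6)
  step pc=2: bne  $r4, $r5, L7  cond=T  regs=(0,3,0,6,12,1,15,6)
  step pc=3: xor  $r6, $r2, $r4  regs=(0,3,0,6,12,1,12,6)
  step pc=7: ori   $r0, $r7, 8  regs=(0,3,0,6,12,1,12,6)
  step pc=8: or   $r0, $r6, $r7  regs=(0,3,0,6,12,1,12,6)
  step pc=9: xori  $r5, $r7, 6  regs=(0,3,0,6,12,0,12,6)
  step pc=10: xor  $r2, $r5, $r3  regs=(0,3,6,6,12,0,12,6)

8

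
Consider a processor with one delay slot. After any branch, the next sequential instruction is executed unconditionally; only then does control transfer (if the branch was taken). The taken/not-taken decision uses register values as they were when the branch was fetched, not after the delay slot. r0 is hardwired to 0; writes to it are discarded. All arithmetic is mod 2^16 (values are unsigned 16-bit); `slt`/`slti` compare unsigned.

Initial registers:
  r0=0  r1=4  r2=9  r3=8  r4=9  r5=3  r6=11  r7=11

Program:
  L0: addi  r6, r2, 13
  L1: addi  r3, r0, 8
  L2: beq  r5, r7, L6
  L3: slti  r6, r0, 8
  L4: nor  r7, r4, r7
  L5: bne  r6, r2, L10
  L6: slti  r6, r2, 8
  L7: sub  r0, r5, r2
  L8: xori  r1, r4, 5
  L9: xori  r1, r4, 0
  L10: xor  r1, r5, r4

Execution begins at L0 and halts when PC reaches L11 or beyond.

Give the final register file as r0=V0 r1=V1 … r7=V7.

  step pc=0: addi  r6, r2, 13  regs=(0,4,9,8,9,3,22,11)
  step pc=1: addi  r3, r0, 8  regs=(0,4,9,8,9,3,22,11)
  step pc=2: beq  r5, r7, L6  cond=F  regs=(0,4,9,8,9,3,22,11)
  step pc=3: slti  r6, r0, 8  regs=(0,4,9,8,9,3,1,11)
  step pc=4: nor  r7, r4, r7  regs=(0,4,9,8,9,3,1,65524)
  step pc=5: bne  r6, r2, L10  cond=T  regs=(0,4,9,8,9,3,1,65524)
  step pc=6: slti  r6, r2, 8  regs=(0,4,9,8,9,3,0,65524)
  step pc=10: xor  r1, r5, r4  regs=(0,10,9,8,9,3,0,65524)

r0=0 r1=10 r2=9 r3=8 r4=9 r5=3 r6=0 r7=65524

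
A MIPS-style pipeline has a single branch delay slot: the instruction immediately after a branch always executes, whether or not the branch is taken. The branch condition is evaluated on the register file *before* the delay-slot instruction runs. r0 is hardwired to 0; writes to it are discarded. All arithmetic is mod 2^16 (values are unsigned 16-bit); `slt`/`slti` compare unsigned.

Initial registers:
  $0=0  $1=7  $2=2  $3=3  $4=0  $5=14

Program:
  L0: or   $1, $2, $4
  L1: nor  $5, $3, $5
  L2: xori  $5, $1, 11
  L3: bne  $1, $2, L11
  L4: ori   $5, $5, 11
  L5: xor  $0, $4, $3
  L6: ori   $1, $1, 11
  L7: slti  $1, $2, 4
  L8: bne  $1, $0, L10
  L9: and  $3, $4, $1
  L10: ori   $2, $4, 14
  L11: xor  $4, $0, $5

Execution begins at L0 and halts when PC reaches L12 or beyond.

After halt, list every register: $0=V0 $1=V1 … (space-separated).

#0 or   $1, $2, $4 ; 0/2/2/3/0/14
#1 nor  $5, $3, $5 ; 0/2/2/3/0/65520
#2 xori  $5, $1, 11 ; 0/2/2/3/0/9
#3 bne  $1, $2, L11 ; 0/2/2/3/0/9 ; →fallthru
#4 ori   $5, $5, 11 ; 0/2/2/3/0/11
#5 xor  $0, $4, $3 ; 0/2/2/3/0/11
#6 ori   $1, $1, 11 ; 0/11/2/3/0/11
#7 slti  $1, $2, 4 ; 0/1/2/3/0/11
#8 bne  $1, $0, L10 ; 0/1/2/3/0/11 ; →target
#9 and  $3, $4, $1 ; 0/1/2/0/0/11
#10 ori   $2, $4, 14 ; 0/1/14/0/0/11
#11 xor  $4, $0, $5 ; 0/1/14/0/11/11

$0=0 $1=1 $2=14 $3=0 $4=11 $5=11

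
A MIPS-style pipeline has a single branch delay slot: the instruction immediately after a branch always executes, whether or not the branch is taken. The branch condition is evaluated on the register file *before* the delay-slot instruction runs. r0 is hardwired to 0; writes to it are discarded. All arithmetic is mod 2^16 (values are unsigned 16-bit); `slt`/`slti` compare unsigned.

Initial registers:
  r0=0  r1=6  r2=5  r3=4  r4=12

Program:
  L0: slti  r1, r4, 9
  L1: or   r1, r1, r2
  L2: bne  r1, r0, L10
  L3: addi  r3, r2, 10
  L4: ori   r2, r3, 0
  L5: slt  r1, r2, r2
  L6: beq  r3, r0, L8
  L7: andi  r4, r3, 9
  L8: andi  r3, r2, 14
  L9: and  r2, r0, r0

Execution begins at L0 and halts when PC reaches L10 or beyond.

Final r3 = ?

#0 slti  r1, r4, 9 ; 0/0/5/4/12
#1 or   r1, r1, r2 ; 0/5/5/4/12
#2 bne  r1, r0, L10 ; 0/5/5/4/12 ; →target
#3 addi  r3, r2, 10 ; 0/5/5/15/12

15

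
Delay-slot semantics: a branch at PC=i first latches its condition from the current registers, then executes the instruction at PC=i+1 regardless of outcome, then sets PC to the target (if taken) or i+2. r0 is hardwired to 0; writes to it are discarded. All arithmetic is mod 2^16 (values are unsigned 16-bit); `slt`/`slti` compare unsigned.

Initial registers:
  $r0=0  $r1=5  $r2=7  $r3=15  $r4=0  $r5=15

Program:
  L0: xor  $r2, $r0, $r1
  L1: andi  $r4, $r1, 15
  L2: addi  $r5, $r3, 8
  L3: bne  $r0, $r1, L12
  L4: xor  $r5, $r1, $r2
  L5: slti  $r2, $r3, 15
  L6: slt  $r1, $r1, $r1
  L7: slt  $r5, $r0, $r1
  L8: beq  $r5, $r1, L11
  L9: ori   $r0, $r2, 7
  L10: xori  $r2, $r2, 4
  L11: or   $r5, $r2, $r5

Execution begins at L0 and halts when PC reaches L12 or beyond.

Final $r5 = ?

0

#0 xor  $r2, $r0, $r1 ; 0/5/5/15/0/15
#1 andi  $r4, $r1, 15 ; 0/5/5/15/5/15
#2 addi  $r5, $r3, 8 ; 0/5/5/15/5/23
#3 bne  $r0, $r1, L12 ; 0/5/5/15/5/23 ; →target
#4 xor  $r5, $r1, $r2 ; 0/5/5/15/5/0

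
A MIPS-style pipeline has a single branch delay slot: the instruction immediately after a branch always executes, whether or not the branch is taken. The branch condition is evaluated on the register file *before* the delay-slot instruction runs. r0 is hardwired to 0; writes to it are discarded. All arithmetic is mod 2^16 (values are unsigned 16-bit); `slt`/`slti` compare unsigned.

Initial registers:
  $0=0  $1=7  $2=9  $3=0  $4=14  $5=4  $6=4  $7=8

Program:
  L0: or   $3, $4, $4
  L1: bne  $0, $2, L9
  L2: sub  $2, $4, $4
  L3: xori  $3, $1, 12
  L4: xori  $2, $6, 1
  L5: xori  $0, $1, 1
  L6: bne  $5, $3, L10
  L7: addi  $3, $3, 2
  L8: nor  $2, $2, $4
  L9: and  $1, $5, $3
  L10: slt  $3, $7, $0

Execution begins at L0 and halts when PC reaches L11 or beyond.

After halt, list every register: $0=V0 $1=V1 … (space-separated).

  step pc=0: or   $3, $4, $4  regs=(0,7,9,14,14,4,4,8)
  step pc=1: bne  $0, $2, L9  cond=T  regs=(0,7,9,14,14,4,4,8)
  step pc=2: sub  $2, $4, $4  regs=(0,7,0,14,14,4,4,8)
  step pc=9: and  $1, $5, $3  regs=(0,4,0,14,14,4,4,8)
  step pc=10: slt  $3, $7, $0  regs=(0,4,0,0,14,4,4,8)

$0=0 $1=4 $2=0 $3=0 $4=14 $5=4 $6=4 $7=8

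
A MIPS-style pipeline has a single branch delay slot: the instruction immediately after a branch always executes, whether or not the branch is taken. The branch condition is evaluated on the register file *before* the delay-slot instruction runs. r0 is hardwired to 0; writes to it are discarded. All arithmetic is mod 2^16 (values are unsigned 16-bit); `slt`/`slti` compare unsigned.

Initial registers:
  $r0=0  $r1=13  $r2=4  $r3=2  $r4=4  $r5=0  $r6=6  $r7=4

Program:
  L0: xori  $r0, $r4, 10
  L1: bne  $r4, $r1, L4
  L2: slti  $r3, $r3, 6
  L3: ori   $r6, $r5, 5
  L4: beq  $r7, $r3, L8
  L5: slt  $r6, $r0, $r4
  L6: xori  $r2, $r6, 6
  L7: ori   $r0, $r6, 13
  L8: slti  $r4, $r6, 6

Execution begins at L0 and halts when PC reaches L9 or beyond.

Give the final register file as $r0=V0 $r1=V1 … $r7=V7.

$r0=0 $r1=13 $r2=7 $r3=1 $r4=1 $r5=0 $r6=1 $r7=4

[0] xori  $r0, $r4, 10  →  {$r0:0, $r1:13, $r2:4, $r3:2, $r4:4, $r5:0, $r6:6, $r7:4}
[1] bne  $r4, $r1, L4  →  {$r0:0, $r1:13, $r2:4, $r3:2, $r4:4, $r5:0, $r6:6, $r7:4}  ⟨branch taken⟩
[2] slti  $r3, $r3, 6  →  {$r0:0, $r1:13, $r2:4, $r3:1, $r4:4, $r5:0, $r6:6, $r7:4}
[4] beq  $r7, $r3, L8  →  {$r0:0, $r1:13, $r2:4, $r3:1, $r4:4, $r5:0, $r6:6, $r7:4}  ⟨branch fallthrough⟩
[5] slt  $r6, $r0, $r4  →  {$r0:0, $r1:13, $r2:4, $r3:1, $r4:4, $r5:0, $r6:1, $r7:4}
[6] xori  $r2, $r6, 6  →  {$r0:0, $r1:13, $r2:7, $r3:1, $r4:4, $r5:0, $r6:1, $r7:4}
[7] ori   $r0, $r6, 13  →  {$r0:0, $r1:13, $r2:7, $r3:1, $r4:4, $r5:0, $r6:1, $r7:4}
[8] slti  $r4, $r6, 6  →  {$r0:0, $r1:13, $r2:7, $r3:1, $r4:1, $r5:0, $r6:1, $r7:4}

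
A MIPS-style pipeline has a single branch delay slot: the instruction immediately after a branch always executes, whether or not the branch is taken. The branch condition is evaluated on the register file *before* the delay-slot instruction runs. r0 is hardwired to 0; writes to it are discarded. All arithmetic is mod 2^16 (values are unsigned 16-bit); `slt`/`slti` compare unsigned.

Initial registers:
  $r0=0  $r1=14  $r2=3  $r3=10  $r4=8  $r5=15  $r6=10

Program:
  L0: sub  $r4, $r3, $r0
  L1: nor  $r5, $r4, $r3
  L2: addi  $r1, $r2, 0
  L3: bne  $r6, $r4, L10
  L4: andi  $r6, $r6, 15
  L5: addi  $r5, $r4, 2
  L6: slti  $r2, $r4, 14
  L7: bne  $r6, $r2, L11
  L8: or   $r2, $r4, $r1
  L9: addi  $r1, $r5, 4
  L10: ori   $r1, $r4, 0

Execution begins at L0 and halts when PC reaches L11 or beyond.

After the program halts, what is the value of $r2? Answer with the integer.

11

[0] sub  $r4, $r3, $r0  →  {$r0:0, $r1:14, $r2:3, $r3:10, $r4:10, $r5:15, $r6:10}
[1] nor  $r5, $r4, $r3  →  {$r0:0, $r1:14, $r2:3, $r3:10, $r4:10, $r5:65525, $r6:10}
[2] addi  $r1, $r2, 0  →  {$r0:0, $r1:3, $r2:3, $r3:10, $r4:10, $r5:65525, $r6:10}
[3] bne  $r6, $r4, L10  →  {$r0:0, $r1:3, $r2:3, $r3:10, $r4:10, $r5:65525, $r6:10}  ⟨branch fallthrough⟩
[4] andi  $r6, $r6, 15  →  {$r0:0, $r1:3, $r2:3, $r3:10, $r4:10, $r5:65525, $r6:10}
[5] addi  $r5, $r4, 2  →  {$r0:0, $r1:3, $r2:3, $r3:10, $r4:10, $r5:12, $r6:10}
[6] slti  $r2, $r4, 14  →  {$r0:0, $r1:3, $r2:1, $r3:10, $r4:10, $r5:12, $r6:10}
[7] bne  $r6, $r2, L11  →  {$r0:0, $r1:3, $r2:1, $r3:10, $r4:10, $r5:12, $r6:10}  ⟨branch taken⟩
[8] or   $r2, $r4, $r1  →  {$r0:0, $r1:3, $r2:11, $r3:10, $r4:10, $r5:12, $r6:10}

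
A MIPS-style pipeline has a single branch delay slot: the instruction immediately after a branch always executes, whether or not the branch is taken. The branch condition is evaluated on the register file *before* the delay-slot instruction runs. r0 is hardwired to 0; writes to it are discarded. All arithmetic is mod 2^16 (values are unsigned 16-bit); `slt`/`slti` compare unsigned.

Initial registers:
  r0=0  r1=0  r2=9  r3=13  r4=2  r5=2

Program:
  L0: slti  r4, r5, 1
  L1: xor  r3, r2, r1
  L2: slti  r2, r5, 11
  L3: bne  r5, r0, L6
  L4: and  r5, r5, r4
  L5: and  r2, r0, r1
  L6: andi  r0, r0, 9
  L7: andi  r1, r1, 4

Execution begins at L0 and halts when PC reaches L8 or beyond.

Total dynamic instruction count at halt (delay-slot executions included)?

7

PC=0  slti  r4, r5, 1        | r0=0 r1=0 r2=9 r3=13 r4=0 r5=2
PC=1  xor  r3, r2, r1        | r0=0 r1=0 r2=9 r3=9 r4=0 r5=2
PC=2  slti  r2, r5, 11       | r0=0 r1=0 r2=1 r3=9 r4=0 r5=2
PC=3  bne  r5, r0, L6        | r0=0 r1=0 r2=1 r3=9 r4=0 r5=2  [TAKEN]
PC=4  and  r5, r5, r4        | r0=0 r1=0 r2=1 r3=9 r4=0 r5=0
PC=6  andi  r0, r0, 9        | r0=0 r1=0 r2=1 r3=9 r4=0 r5=0
PC=7  andi  r1, r1, 4        | r0=0 r1=0 r2=1 r3=9 r4=0 r5=0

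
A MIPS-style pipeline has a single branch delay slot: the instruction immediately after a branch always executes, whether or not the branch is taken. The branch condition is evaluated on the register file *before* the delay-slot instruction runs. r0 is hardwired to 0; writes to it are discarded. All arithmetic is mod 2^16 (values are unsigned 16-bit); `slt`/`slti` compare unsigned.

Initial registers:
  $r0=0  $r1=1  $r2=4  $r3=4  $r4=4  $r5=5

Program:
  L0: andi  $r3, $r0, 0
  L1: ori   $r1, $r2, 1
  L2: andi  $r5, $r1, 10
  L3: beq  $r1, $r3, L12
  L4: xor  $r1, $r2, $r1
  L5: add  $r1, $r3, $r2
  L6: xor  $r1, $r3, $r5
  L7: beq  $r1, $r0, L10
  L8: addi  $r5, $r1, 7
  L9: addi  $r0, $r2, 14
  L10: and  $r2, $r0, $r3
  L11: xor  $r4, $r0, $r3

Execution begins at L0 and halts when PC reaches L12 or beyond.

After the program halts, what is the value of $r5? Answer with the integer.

7

  step pc=0: andi  $r3, $r0, 0  regs=(0,1,4,0,4,5)
  step pc=1: ori   $r1, $r2, 1  regs=(0,5,4,0,4,5)
  step pc=2: andi  $r5, $r1, 10  regs=(0,5,4,0,4,0)
  step pc=3: beq  $r1, $r3, L12  cond=F  regs=(0,5,4,0,4,0)
  step pc=4: xor  $r1, $r2, $r1  regs=(0,1,4,0,4,0)
  step pc=5: add  $r1, $r3, $r2  regs=(0,4,4,0,4,0)
  step pc=6: xor  $r1, $r3, $r5  regs=(0,0,4,0,4,0)
  step pc=7: beq  $r1, $r0, L10  cond=T  regs=(0,0,4,0,4,0)
  step pc=8: addi  $r5, $r1, 7  regs=(0,0,4,0,4,7)
  step pc=10: and  $r2, $r0, $r3  regs=(0,0,0,0,4,7)
  step pc=11: xor  $r4, $r0, $r3  regs=(0,0,0,0,0,7)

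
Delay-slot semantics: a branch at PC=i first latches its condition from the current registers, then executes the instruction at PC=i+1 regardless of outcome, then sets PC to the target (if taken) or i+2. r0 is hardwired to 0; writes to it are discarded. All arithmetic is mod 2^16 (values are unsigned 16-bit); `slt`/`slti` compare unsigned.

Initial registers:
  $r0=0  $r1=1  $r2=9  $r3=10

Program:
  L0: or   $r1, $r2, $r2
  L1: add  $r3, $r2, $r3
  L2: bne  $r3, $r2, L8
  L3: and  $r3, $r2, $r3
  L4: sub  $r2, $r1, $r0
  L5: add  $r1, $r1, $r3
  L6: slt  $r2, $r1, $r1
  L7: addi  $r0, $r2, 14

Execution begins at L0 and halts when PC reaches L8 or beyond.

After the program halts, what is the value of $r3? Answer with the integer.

1

  step pc=0: or   $r1, $r2, $r2  regs=(0,9,9,10)
  step pc=1: add  $r3, $r2, $r3  regs=(0,9,9,19)
  step pc=2: bne  $r3, $r2, L8  cond=T  regs=(0,9,9,19)
  step pc=3: and  $r3, $r2, $r3  regs=(0,9,9,1)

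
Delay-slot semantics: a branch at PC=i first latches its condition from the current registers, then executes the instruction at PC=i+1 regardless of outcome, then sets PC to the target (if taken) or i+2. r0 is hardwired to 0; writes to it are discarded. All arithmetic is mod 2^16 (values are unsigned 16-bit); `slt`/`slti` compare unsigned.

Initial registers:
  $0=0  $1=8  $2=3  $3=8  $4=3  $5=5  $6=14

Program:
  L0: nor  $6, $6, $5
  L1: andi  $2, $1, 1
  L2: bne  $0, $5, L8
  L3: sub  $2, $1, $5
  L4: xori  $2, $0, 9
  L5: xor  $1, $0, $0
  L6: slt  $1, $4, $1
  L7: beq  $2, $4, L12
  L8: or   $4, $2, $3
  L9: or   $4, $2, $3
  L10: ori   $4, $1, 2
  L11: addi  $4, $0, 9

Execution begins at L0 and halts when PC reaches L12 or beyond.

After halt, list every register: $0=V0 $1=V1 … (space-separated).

$0=0 $1=8 $2=3 $3=8 $4=9 $5=5 $6=65520

#0 nor  $6, $6, $5 ; 0/8/3/8/3/5/65520
#1 andi  $2, $1, 1 ; 0/8/0/8/3/5/65520
#2 bne  $0, $5, L8 ; 0/8/0/8/3/5/65520 ; →target
#3 sub  $2, $1, $5 ; 0/8/3/8/3/5/65520
#8 or   $4, $2, $3 ; 0/8/3/8/11/5/65520
#9 or   $4, $2, $3 ; 0/8/3/8/11/5/65520
#10 ori   $4, $1, 2 ; 0/8/3/8/10/5/65520
#11 addi  $4, $0, 9 ; 0/8/3/8/9/5/65520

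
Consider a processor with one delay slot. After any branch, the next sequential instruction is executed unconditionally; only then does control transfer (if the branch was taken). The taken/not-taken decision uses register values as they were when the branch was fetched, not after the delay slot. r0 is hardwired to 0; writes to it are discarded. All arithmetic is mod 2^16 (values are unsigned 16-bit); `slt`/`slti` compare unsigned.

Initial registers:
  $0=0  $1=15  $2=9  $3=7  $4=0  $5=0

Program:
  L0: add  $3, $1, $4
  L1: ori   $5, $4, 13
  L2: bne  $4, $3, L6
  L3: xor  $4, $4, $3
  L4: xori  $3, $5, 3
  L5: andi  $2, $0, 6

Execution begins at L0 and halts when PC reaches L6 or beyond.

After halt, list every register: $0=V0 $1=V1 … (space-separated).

[0] add  $3, $1, $4  →  {$0:0, $1:15, $2:9, $3:15, $4:0, $5:0}
[1] ori   $5, $4, 13  →  {$0:0, $1:15, $2:9, $3:15, $4:0, $5:13}
[2] bne  $4, $3, L6  →  {$0:0, $1:15, $2:9, $3:15, $4:0, $5:13}  ⟨branch taken⟩
[3] xor  $4, $4, $3  →  {$0:0, $1:15, $2:9, $3:15, $4:15, $5:13}

$0=0 $1=15 $2=9 $3=15 $4=15 $5=13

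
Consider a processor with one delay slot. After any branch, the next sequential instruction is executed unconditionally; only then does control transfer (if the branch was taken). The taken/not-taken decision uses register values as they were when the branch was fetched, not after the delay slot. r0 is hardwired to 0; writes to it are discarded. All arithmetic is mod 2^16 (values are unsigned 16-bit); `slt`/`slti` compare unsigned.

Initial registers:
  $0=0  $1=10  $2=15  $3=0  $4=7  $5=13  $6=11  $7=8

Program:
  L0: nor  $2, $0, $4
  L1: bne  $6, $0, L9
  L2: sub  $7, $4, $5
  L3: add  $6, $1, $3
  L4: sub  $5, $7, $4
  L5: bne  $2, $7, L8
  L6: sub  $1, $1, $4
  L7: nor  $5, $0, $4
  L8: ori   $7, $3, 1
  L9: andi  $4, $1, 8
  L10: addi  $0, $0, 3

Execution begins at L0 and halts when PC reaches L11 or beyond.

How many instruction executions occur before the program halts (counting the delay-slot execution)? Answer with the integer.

[0] nor  $2, $0, $4  →  {$0:0, $1:10, $2:65528, $3:0, $4:7, $5:13, $6:11, $7:8}
[1] bne  $6, $0, L9  →  {$0:0, $1:10, $2:65528, $3:0, $4:7, $5:13, $6:11, $7:8}  ⟨branch taken⟩
[2] sub  $7, $4, $5  →  {$0:0, $1:10, $2:65528, $3:0, $4:7, $5:13, $6:11, $7:65530}
[9] andi  $4, $1, 8  →  {$0:0, $1:10, $2:65528, $3:0, $4:8, $5:13, $6:11, $7:65530}
[10] addi  $0, $0, 3  →  {$0:0, $1:10, $2:65528, $3:0, $4:8, $5:13, $6:11, $7:65530}

5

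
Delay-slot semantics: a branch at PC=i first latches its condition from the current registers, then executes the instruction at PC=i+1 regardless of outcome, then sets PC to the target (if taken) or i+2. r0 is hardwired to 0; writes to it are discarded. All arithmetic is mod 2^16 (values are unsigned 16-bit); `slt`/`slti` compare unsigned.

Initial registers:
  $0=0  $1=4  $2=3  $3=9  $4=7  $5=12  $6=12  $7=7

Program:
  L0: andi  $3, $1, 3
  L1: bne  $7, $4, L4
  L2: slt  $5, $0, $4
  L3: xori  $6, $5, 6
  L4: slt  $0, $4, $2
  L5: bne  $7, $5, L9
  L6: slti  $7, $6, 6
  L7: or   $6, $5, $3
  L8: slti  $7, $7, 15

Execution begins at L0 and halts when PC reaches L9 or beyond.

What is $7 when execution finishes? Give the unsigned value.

0

  step pc=0: andi  $3, $1, 3  regs=(0,4,3,0,7,12,12,7)
  step pc=1: bne  $7, $4, L4  cond=F  regs=(0,4,3,0,7,12,12,7)
  step pc=2: slt  $5, $0, $4  regs=(0,4,3,0,7,1,12,7)
  step pc=3: xori  $6, $5, 6  regs=(0,4,3,0,7,1,7,7)
  step pc=4: slt  $0, $4, $2  regs=(0,4,3,0,7,1,7,7)
  step pc=5: bne  $7, $5, L9  cond=T  regs=(0,4,3,0,7,1,7,7)
  step pc=6: slti  $7, $6, 6  regs=(0,4,3,0,7,1,7,0)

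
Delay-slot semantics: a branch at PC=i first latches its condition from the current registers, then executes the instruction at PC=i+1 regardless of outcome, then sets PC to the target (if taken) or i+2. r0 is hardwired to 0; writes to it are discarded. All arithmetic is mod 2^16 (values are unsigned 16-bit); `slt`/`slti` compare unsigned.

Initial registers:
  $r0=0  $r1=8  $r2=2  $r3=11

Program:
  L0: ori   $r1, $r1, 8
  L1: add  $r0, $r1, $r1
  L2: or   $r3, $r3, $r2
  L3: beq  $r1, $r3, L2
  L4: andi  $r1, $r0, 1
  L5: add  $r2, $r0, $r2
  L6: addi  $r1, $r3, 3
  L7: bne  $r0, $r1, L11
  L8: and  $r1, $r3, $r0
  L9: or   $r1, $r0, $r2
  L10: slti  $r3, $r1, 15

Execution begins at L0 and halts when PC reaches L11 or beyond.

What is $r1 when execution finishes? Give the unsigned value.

#0 ori   $r1, $r1, 8 ; 0/8/2/11
#1 add  $r0, $r1, $r1 ; 0/8/2/11
#2 or   $r3, $r3, $r2 ; 0/8/2/11
#3 beq  $r1, $r3, L2 ; 0/8/2/11 ; →fallthru
#4 andi  $r1, $r0, 1 ; 0/0/2/11
#5 add  $r2, $r0, $r2 ; 0/0/2/11
#6 addi  $r1, $r3, 3 ; 0/14/2/11
#7 bne  $r0, $r1, L11 ; 0/14/2/11 ; →target
#8 and  $r1, $r3, $r0 ; 0/0/2/11

0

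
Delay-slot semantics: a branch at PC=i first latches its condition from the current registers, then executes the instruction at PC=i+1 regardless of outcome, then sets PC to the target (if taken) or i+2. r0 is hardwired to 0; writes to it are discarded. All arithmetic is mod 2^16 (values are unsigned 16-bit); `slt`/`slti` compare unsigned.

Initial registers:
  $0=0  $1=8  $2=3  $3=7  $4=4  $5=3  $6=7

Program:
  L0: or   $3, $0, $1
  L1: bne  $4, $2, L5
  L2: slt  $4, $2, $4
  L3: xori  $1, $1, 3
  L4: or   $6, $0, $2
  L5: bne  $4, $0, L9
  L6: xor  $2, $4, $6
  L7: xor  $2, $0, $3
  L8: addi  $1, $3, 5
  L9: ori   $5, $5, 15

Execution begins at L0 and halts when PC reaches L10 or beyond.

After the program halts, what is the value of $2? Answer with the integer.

  step pc=0: or   $3, $0, $1  regs=(0,8,3,8,4,3,7)
  step pc=1: bne  $4, $2, L5  cond=T  regs=(0,8,3,8,4,3,7)
  step pc=2: slt  $4, $2, $4  regs=(0,8,3,8,1,3,7)
  step pc=5: bne  $4, $0, L9  cond=T  regs=(0,8,3,8,1,3,7)
  step pc=6: xor  $2, $4, $6  regs=(0,8,6,8,1,3,7)
  step pc=9: ori   $5, $5, 15  regs=(0,8,6,8,1,15,7)

6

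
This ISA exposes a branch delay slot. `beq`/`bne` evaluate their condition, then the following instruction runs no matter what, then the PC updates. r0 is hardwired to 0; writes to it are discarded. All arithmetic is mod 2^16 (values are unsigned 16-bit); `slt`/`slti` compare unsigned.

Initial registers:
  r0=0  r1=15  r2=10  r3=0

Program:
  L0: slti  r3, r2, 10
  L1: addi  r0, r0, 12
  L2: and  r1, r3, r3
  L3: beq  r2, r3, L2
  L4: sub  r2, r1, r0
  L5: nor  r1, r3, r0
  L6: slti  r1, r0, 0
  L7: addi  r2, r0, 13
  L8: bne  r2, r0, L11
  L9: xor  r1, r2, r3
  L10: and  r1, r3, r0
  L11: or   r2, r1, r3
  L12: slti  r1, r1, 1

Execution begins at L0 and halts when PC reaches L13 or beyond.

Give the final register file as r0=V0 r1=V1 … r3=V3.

[0] slti  r3, r2, 10  →  {r0:0, r1:15, r2:10, r3:0}
[1] addi  r0, r0, 12  →  {r0:0, r1:15, r2:10, r3:0}
[2] and  r1, r3, r3  →  {r0:0, r1:0, r2:10, r3:0}
[3] beq  r2, r3, L2  →  {r0:0, r1:0, r2:10, r3:0}  ⟨branch fallthrough⟩
[4] sub  r2, r1, r0  →  {r0:0, r1:0, r2:0, r3:0}
[5] nor  r1, r3, r0  →  {r0:0, r1:65535, r2:0, r3:0}
[6] slti  r1, r0, 0  →  {r0:0, r1:0, r2:0, r3:0}
[7] addi  r2, r0, 13  →  {r0:0, r1:0, r2:13, r3:0}
[8] bne  r2, r0, L11  →  {r0:0, r1:0, r2:13, r3:0}  ⟨branch taken⟩
[9] xor  r1, r2, r3  →  {r0:0, r1:13, r2:13, r3:0}
[11] or   r2, r1, r3  →  {r0:0, r1:13, r2:13, r3:0}
[12] slti  r1, r1, 1  →  {r0:0, r1:0, r2:13, r3:0}

r0=0 r1=0 r2=13 r3=0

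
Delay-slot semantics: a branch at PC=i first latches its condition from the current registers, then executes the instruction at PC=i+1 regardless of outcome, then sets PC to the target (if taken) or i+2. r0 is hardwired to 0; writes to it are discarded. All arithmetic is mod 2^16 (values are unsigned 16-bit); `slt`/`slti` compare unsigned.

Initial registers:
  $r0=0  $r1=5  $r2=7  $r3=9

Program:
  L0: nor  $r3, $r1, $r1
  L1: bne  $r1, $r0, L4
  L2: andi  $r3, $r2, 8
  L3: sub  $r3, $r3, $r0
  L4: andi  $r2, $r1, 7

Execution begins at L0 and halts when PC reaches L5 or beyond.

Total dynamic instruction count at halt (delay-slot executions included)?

4

[0] nor  $r3, $r1, $r1  →  {$r0:0, $r1:5, $r2:7, $r3:65530}
[1] bne  $r1, $r0, L4  →  {$r0:0, $r1:5, $r2:7, $r3:65530}  ⟨branch taken⟩
[2] andi  $r3, $r2, 8  →  {$r0:0, $r1:5, $r2:7, $r3:0}
[4] andi  $r2, $r1, 7  →  {$r0:0, $r1:5, $r2:5, $r3:0}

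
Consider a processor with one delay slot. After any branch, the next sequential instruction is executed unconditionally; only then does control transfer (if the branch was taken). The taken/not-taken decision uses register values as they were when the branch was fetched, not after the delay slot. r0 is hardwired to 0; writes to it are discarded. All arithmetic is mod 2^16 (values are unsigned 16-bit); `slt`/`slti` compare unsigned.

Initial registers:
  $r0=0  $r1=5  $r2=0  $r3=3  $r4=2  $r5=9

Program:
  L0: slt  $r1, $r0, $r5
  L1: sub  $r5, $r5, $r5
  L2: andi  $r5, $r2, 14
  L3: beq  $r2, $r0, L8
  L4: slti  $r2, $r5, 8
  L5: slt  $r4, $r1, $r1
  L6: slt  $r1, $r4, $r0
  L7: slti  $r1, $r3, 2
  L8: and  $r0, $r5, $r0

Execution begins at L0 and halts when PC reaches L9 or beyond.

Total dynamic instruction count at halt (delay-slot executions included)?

6

  step pc=0: slt  $r1, $r0, $r5  regs=(0,1,0,3,2,9)
  step pc=1: sub  $r5, $r5, $r5  regs=(0,1,0,3,2,0)
  step pc=2: andi  $r5, $r2, 14  regs=(0,1,0,3,2,0)
  step pc=3: beq  $r2, $r0, L8  cond=T  regs=(0,1,0,3,2,0)
  step pc=4: slti  $r2, $r5, 8  regs=(0,1,1,3,2,0)
  step pc=8: and  $r0, $r5, $r0  regs=(0,1,1,3,2,0)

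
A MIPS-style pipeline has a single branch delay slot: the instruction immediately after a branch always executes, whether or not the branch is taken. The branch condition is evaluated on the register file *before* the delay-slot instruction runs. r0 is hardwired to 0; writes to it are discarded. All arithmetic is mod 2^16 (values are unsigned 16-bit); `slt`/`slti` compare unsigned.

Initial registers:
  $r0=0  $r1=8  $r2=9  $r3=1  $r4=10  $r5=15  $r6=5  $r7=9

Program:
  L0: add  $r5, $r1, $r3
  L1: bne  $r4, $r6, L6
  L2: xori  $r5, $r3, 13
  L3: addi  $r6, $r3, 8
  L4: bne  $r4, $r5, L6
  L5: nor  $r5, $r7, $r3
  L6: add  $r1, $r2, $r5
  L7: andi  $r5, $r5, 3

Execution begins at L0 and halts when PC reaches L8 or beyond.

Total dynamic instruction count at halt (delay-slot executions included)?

5

[0] add  $r5, $r1, $r3  →  {$r0:0, $r1:8, $r2:9, $r3:1, $r4:10, $r5:9, $r6:5, $r7:9}
[1] bne  $r4, $r6, L6  →  {$r0:0, $r1:8, $r2:9, $r3:1, $r4:10, $r5:9, $r6:5, $r7:9}  ⟨branch taken⟩
[2] xori  $r5, $r3, 13  →  {$r0:0, $r1:8, $r2:9, $r3:1, $r4:10, $r5:12, $r6:5, $r7:9}
[6] add  $r1, $r2, $r5  →  {$r0:0, $r1:21, $r2:9, $r3:1, $r4:10, $r5:12, $r6:5, $r7:9}
[7] andi  $r5, $r5, 3  →  {$r0:0, $r1:21, $r2:9, $r3:1, $r4:10, $r5:0, $r6:5, $r7:9}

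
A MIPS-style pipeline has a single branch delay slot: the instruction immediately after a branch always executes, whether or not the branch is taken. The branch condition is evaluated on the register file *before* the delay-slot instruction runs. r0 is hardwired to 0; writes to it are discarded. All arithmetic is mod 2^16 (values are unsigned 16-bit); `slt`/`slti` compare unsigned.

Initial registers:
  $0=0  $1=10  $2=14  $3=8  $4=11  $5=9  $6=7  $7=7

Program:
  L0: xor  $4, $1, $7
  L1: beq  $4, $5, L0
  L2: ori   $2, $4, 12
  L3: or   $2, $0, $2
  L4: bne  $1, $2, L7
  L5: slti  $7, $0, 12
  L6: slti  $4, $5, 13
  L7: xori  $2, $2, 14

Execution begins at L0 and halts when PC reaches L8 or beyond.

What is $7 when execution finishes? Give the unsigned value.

#0 xor  $4, $1, $7 ; 0/10/14/8/13/9/7/7
#1 beq  $4, $5, L0 ; 0/10/14/8/13/9/7/7 ; →fallthru
#2 ori   $2, $4, 12 ; 0/10/13/8/13/9/7/7
#3 or   $2, $0, $2 ; 0/10/13/8/13/9/7/7
#4 bne  $1, $2, L7 ; 0/10/13/8/13/9/7/7 ; →target
#5 slti  $7, $0, 12 ; 0/10/13/8/13/9/7/1
#7 xori  $2, $2, 14 ; 0/10/3/8/13/9/7/1

1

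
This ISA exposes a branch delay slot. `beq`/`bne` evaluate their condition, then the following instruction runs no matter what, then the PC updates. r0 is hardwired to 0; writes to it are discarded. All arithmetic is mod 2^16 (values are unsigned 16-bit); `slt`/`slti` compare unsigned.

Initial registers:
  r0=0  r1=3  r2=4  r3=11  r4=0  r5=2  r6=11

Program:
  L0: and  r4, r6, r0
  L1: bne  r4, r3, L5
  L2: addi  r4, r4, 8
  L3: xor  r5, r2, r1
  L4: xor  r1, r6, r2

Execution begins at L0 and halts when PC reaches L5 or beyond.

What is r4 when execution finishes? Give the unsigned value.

8

#0 and  r4, r6, r0 ; 0/3/4/11/0/2/11
#1 bne  r4, r3, L5 ; 0/3/4/11/0/2/11 ; →target
#2 addi  r4, r4, 8 ; 0/3/4/11/8/2/11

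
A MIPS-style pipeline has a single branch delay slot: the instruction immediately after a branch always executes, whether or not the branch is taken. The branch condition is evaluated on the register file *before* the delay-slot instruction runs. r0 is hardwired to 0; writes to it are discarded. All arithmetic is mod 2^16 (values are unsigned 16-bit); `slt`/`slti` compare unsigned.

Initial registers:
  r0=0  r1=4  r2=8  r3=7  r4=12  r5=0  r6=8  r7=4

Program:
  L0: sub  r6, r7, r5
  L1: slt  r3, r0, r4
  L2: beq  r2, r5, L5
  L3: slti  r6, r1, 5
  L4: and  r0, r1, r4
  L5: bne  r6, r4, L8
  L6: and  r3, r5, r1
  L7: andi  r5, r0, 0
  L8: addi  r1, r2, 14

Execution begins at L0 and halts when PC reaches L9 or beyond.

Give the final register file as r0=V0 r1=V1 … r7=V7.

#0 sub  r6, r7, r5 ; 0/4/8/7/12/0/4/4
#1 slt  r3, r0, r4 ; 0/4/8/1/12/0/4/4
#2 beq  r2, r5, L5 ; 0/4/8/1/12/0/4/4 ; →fallthru
#3 slti  r6, r1, 5 ; 0/4/8/1/12/0/1/4
#4 and  r0, r1, r4 ; 0/4/8/1/12/0/1/4
#5 bne  r6, r4, L8 ; 0/4/8/1/12/0/1/4 ; →target
#6 and  r3, r5, r1 ; 0/4/8/0/12/0/1/4
#8 addi  r1, r2, 14 ; 0/22/8/0/12/0/1/4

r0=0 r1=22 r2=8 r3=0 r4=12 r5=0 r6=1 r7=4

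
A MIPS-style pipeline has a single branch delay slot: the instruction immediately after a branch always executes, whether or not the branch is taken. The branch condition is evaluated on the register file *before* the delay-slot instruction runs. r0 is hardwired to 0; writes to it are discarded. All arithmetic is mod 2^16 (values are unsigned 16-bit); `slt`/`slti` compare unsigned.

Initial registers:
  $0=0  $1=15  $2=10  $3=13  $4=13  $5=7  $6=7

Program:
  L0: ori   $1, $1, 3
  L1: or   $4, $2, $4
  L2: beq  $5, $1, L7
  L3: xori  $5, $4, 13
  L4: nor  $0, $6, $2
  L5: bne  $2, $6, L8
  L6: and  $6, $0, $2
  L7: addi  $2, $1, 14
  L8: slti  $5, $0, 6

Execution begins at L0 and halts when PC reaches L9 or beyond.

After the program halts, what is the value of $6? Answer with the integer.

  step pc=0: ori   $1, $1, 3  regs=(0,15,10,13,13,7,7)
  step pc=1: or   $4, $2, $4  regs=(0,15,10,13,15,7,7)
  step pc=2: beq  $5, $1, L7  cond=F  regs=(0,15,10,13,15,7,7)
  step pc=3: xori  $5, $4, 13  regs=(0,15,10,13,15,2,7)
  step pc=4: nor  $0, $6, $2  regs=(0,15,10,13,15,2,7)
  step pc=5: bne  $2, $6, L8  cond=T  regs=(0,15,10,13,15,2,7)
  step pc=6: and  $6, $0, $2  regs=(0,15,10,13,15,2,0)
  step pc=8: slti  $5, $0, 6  regs=(0,15,10,13,15,1,0)

0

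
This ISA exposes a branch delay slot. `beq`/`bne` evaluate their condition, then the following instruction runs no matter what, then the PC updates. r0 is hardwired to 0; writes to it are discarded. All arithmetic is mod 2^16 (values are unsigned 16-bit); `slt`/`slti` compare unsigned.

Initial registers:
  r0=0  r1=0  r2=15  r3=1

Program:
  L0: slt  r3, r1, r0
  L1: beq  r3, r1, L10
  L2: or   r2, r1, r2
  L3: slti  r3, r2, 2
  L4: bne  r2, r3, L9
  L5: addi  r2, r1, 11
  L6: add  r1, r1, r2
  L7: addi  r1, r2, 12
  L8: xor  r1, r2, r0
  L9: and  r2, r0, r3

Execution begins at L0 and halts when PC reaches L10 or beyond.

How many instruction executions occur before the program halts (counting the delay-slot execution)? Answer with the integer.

3

  step pc=0: slt  r3, r1, r0  regs=(0,0,15,0)
  step pc=1: beq  r3, r1, L10  cond=T  regs=(0,0,15,0)
  step pc=2: or   r2, r1, r2  regs=(0,0,15,0)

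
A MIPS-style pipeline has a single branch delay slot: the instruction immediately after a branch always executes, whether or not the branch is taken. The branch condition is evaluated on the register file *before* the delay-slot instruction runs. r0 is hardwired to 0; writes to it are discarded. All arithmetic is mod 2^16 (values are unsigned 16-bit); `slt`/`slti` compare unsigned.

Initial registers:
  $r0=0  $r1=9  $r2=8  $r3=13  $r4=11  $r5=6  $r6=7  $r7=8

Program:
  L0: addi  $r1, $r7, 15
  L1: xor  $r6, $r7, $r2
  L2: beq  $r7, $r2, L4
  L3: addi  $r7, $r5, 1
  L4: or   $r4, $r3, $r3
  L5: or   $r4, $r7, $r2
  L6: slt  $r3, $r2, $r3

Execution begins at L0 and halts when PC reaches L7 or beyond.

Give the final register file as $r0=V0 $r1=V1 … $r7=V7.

PC=0  addi  $r1, $r7, 15     | $r0=0 $r1=23 $r2=8 $r3=13 $r4=11 $r5=6 $r6=7 $r7=8
PC=1  xor  $r6, $r7, $r2     | $r0=0 $r1=23 $r2=8 $r3=13 $r4=11 $r5=6 $r6=0 $r7=8
PC=2  beq  $r7, $r2, L4      | $r0=0 $r1=23 $r2=8 $r3=13 $r4=11 $r5=6 $r6=0 $r7=8  [TAKEN]
PC=3  addi  $r7, $r5, 1      | $r0=0 $r1=23 $r2=8 $r3=13 $r4=11 $r5=6 $r6=0 $r7=7
PC=4  or   $r4, $r3, $r3     | $r0=0 $r1=23 $r2=8 $r3=13 $r4=13 $r5=6 $r6=0 $r7=7
PC=5  or   $r4, $r7, $r2     | $r0=0 $r1=23 $r2=8 $r3=13 $r4=15 $r5=6 $r6=0 $r7=7
PC=6  slt  $r3, $r2, $r3     | $r0=0 $r1=23 $r2=8 $r3=1 $r4=15 $r5=6 $r6=0 $r7=7

$r0=0 $r1=23 $r2=8 $r3=1 $r4=15 $r5=6 $r6=0 $r7=7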